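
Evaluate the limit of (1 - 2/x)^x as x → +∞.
As x → +∞: this is the defining limit (1 - 2/x)^x → e^(-2).
Limit = e^(-2).

Final answer: e^(-2)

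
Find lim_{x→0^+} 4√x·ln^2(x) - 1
The product is a 0·∞ indeterminate form at x → 0⁺.
Rewrite the product as 4·ln^2(x) / x^(-1/2) and apply L'Hôpital, or use the standard hierarchy x^(-1/2) ≫ |ln x|^2 as x → 0⁺.
The indeterminate product → 0, so the limit = -1.

Final answer: -1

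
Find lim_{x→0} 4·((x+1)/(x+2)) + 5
Direct substitution at x = 0 gives 7.

Final answer: 7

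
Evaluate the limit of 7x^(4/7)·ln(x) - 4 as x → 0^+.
The product is a 0·∞ indeterminate form at x → 0⁺.
Rewrite the product as 7·ln(x) / x^(-4/7) and apply L'Hôpital, or use the standard hierarchy x^(-4/7) ≫ |ln x| as x → 0⁺.
The indeterminate product → 0, so the limit = -4.

Final answer: -4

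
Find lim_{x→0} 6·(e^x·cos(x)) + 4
Direct substitution at x = 0 gives 10.

Final answer: 10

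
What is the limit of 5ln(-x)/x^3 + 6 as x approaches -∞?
The quotient is an ∞/∞ indeterminate form as x → -∞.
Compare growth rates of the dominant terms (exponentials ≫ polynomials ≫ logarithms), or apply L'Hôpital's rule; the quotient → 0.
Adding the constant: 0 + 6 = 6. Limit = 6.

Final answer: 6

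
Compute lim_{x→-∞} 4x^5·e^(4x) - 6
The product is a 0·∞ indeterminate form at x → -∞.
Rewrite the product as 4x^5 / e^(-4x) (an ∞/∞ form) and apply L'Hôpital, or use the standard hierarchy e^(4|x|) ≫ |x^5| as x → -∞.
The indeterminate product → 0, so the limit = -6.

Final answer: -6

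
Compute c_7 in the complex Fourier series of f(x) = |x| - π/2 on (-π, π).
Compute the real Fourier coefficients first: a_7 = -4/(49·π), b_7 = 0.
Then c_7 = (a_7 − i·b_7)/2 = -2/(49·π).

Final answer: -2/(49·π)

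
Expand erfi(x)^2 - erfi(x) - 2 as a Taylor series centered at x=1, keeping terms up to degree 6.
-2 - erfi(1) + erfi(1)^2 + (-2·e + 4·e·erfi(1))·(x - 1)/√(π) + (-2·e·π + 4·√(π)·e^(2) + 4·e·π·erfi(1))·(x - 1)^2/π^(3/2) + (-2·e·π + 4·e·π·erfi(1) + 8·√(π)·e^(2))·(x - 1)^3/π^(3/2) + (-5·e·π + 10·e·π·erfi(1) + 36·√(π)·e^(2))·(x - 1)^4/(3·π^(3/2)) + (-19·e·π + 38·e·π·erfi(1) + 220·√(π)·e^(2))·(x - 1)^5/(15·π^(3/2)) + (-13·e·π + 26·e·π·erfi(1) + 236·√(π)·e^(2))·(x - 1)^6/(15·π^(3/2))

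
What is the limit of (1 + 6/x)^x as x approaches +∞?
As x → +∞: this is the defining limit (1 + 6/x)^x → e^6.
Limit = e^(6).

Final answer: e^(6)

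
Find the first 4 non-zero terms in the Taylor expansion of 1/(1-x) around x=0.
x^3 + x^2 + x + 1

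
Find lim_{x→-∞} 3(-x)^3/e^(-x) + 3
The quotient is an ∞/∞ indeterminate form as x → -∞.
Compare growth rates of the dominant terms (exponentials ≫ polynomials ≫ logarithms), or apply L'Hôpital's rule; the quotient → 0.
Adding the constant: 0 + 3 = 3. Limit = 3.

Final answer: 3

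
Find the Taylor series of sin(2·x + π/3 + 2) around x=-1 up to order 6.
√(3)/2 + (x + 1) - √(3)·(x + 1)^2 - 2·(x + 1)^3/3 + √(3)·(x + 1)^4/3 + 2·(x + 1)^5/15 - 2·√(3)·(x + 1)^6/45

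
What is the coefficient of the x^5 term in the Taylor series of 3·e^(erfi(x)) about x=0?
Expand to order 5: 3·e^(erfi(x)) = x^5·(4/(5·π^(5/2)) + 3/(5·√(π)) + 4/π^(3/2)) + x^4·(2/π^2 + 4/π) + x^3·(4/π^(3/2) + 2/√(π)) + 6·x^2/π + 6·x/√(π) + 3 + O(x^6).
The coefficient of x^5 is 4/(5·π^(5/2)) + 3/(5·√(π)) + 4/π^(3/2).

Final answer: 4/(5·π^(5/2)) + 3/(5·√(π)) + 4/π^(3/2)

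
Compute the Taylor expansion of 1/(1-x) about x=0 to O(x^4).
x^3 + x^2 + x + 1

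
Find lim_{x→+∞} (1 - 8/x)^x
As x → +∞: this is the defining limit (1 - 8/x)^x → e^(-8).
Limit = e^(-8).

Final answer: e^(-8)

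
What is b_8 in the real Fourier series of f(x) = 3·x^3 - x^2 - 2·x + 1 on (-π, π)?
b_8 = (1/π) ∫_{-π}^{π} f(x)·sin(8x) dx.
Evaluate the integral (use parity and integration by parts as needed): b_8 = 73/128 - 3·π^2/4.

Final answer: 73/128 - 3·π^2/4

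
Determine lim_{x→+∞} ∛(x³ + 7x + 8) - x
This is an ∞ − ∞ indeterminate form.
Multiply by (A² + AB + B²)/(A² + AB + B²) where A = ∛(x³+7x + 8), B = x to use A³ − B³ = (A−B)(A²+AB+B²); the x³ terms cancel, leaving (7x + 8)/(A²+AB+B²) with denominator ~ 3x², so the limit is 0.
Limit = 0.

Final answer: 0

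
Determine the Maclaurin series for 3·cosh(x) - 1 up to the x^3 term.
3·x^2/2 + 2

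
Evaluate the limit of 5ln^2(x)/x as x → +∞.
This is an ∞/∞ indeterminate form as x → +∞.
The polynomial denominator x dominates the logarithmic numerator (any positive power of x ≫ ln^2(x) as x → ∞), so the quotient → 0.
Limit = 0.

Final answer: 0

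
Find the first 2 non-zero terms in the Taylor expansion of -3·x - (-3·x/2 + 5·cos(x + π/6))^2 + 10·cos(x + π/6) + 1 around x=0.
x·(-8 + 20·√(3)) - 71/4 + 5·√(3)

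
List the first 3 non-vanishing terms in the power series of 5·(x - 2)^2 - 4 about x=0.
5·x^2 - 20·x + 16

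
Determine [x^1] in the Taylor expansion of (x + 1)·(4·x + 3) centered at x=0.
Expand to order 1: (x + 1)·(4·x + 3) = 7·x + 3 + O(x^2).
The coefficient of x^1 is 7.

Final answer: 7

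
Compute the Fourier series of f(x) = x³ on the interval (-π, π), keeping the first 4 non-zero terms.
(-12 + 2·π^2)·sin(x) + (3/2 - π^2)·sin(2·x) + (-4/9 + 2·π^2/3)·sin(3·x) + (3/16 - π^2/2)·sin(4·x)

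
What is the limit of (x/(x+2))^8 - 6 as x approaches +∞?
As x → +∞: x/(x+2) = 1/(1 + 2/x) → 1, and the 8th power of a limit-1 base also → 1; with the additive constant, 1 - 6 = -5.
Limit = -5.

Final answer: -5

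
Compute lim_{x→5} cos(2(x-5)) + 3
Direct substitution at x = 5 gives 4.

Final answer: 4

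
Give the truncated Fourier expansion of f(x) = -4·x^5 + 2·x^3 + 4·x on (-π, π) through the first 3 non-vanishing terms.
(-976 - 8·π^4 + 164·π^2)·sin(x) + (-22·π^2 + 29 + 4·π^4)·sin(2·x) + (-8·π^4/3 - 176/81 + 196·π^2/27)·sin(3·x)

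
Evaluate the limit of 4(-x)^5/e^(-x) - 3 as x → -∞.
The quotient is an ∞/∞ indeterminate form as x → -∞.
Compare growth rates of the dominant terms (exponentials ≫ polynomials ≫ logarithms), or apply L'Hôpital's rule; the quotient → 0.
Adding the constant: 0 - 3 = -3. Limit = -3.

Final answer: -3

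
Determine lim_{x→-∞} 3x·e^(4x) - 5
The product is a 0·∞ indeterminate form at x → -∞.
Rewrite the product as 3x / e^(-4x) (an ∞/∞ form) and apply L'Hôpital, or use the standard hierarchy e^(4|x|) ≫ |x| as x → -∞.
The indeterminate product → 0, so the limit = -5.

Final answer: -5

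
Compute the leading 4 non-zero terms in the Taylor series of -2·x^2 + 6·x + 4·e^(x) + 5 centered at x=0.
x^4/6 + 2·x^3/3 + 10·x + 9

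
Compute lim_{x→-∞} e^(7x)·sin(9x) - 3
Evaluate the dominant behaviour as x → -∞; each term tends to a finite value or vanishes.
Limit = -3.

Final answer: -3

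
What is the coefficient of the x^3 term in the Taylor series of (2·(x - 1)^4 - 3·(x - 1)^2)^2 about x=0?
Expand to order 3: (2·(x - 1)^4 - 3·(x - 1)^2)^2 = -20·x^3 - 14·x^2 + 4·x + 1 + O(x^4).
The coefficient of x^3 is -20.

Final answer: -20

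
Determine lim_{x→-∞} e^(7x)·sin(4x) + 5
Evaluate the dominant behaviour as x → -∞; each term tends to a finite value or vanishes.
Limit = 5.

Final answer: 5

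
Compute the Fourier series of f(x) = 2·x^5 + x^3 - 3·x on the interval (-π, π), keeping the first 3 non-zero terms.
(-78·π^2 + 4·π^4 + 462)·sin(x) + (-2·π^4 - 21/2 + 9·π^2)·sin(2·x) + (-62·π^2/27 - 38/81 + 4·π^4/3)·sin(3·x)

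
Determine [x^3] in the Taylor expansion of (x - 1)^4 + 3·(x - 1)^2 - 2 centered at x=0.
Expand to order 3: (x - 1)^4 + 3·(x - 1)^2 - 2 = -4·x^3 + 9·x^2 - 10·x + 2 + O(x^4).
The coefficient of x^3 is -4.

Final answer: -4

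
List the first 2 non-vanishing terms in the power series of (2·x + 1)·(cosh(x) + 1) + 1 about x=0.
4·x + 3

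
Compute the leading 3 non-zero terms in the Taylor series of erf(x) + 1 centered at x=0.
-2·x^3/(3·√(π)) + 2·x/√(π) + 1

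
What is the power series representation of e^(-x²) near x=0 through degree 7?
-x^6/6 + x^4/2 - x^2 + 1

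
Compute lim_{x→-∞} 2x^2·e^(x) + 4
The product is a 0·∞ indeterminate form at x → -∞.
Rewrite the product as 2x^2 / e^(-x) (an ∞/∞ form) and apply L'Hôpital, or use the standard hierarchy e^(|x|) ≫ |x^2| as x → -∞.
The indeterminate product → 0, so the limit = 4.

Final answer: 4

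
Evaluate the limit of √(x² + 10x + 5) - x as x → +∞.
This is an ∞ − ∞ indeterminate form.
Multiply and divide by the conjugate √(x²+10x + 5) + x; the x² terms cancel, leaving (10x + 5)/(√(x²+10x + 5)+x) → 10/2 = 5.
Limit = 5.

Final answer: 5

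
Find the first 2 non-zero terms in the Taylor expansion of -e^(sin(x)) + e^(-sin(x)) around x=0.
2·x^5/15 - 2·x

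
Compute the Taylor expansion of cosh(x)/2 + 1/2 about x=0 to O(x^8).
x^6/1440 + x^4/48 + x^2/4 + 1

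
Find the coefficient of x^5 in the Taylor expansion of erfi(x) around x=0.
Expand to order 5: erfi(x) = x^5/(5·√(π)) + 2·x^3/(3·√(π)) + 2·x/√(π) + O(x^6).
The coefficient of x^5 is 1/(5·√(π)).

Final answer: 1/(5·√(π))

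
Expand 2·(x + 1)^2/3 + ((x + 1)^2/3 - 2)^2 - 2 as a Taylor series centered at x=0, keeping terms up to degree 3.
4·x^3/9 - 8·x/9 + 13/9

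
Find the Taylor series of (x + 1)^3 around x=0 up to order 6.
x^3 + 3·x^2 + 3·x + 1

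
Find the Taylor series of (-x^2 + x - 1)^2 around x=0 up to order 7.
x^4 - 2·x^3 + 3·x^2 - 2·x + 1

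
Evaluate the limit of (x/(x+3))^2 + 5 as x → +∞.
As x → +∞: x/(x+3) = 1/(1 + 3/x) → 1, and the 2nd power of a limit-1 base also → 1; with the additive constant, 1 + 5 = 6.
Limit = 6.

Final answer: 6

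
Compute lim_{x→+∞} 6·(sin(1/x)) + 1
Evaluate the dominant behaviour as x → +∞; each term tends to a finite value or vanishes.
Limit = 1.

Final answer: 1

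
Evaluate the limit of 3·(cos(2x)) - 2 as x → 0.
Direct substitution at x = 0 gives 1.

Final answer: 1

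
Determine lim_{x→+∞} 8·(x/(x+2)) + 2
Evaluate the dominant behaviour as x → +∞; each term tends to a finite value or vanishes.
Limit = 10.

Final answer: 10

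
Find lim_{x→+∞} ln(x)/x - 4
Evaluate the dominant behaviour as x → +∞; each term tends to a finite value or vanishes.
Limit = -4.

Final answer: -4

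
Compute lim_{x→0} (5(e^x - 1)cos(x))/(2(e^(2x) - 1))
Both numerator and denominator → 0 as x → 0; this is a 0/0 indeterminate form.
Expand each to leading order near x = 0: numerator ~ 5·x, denominator ~ 4·x.
The limit of the ratio is 5/4.

Final answer: 5/4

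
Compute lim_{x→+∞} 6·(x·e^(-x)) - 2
Evaluate the dominant behaviour as x → +∞; each term tends to a finite value or vanishes.
Limit = -2.

Final answer: -2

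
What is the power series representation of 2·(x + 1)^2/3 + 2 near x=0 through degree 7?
2·x^2/3 + 4·x/3 + 8/3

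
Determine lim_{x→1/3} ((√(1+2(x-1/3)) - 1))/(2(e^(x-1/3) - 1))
Both numerator and denominator → 0 as x → 1/3; this is a 0/0 indeterminate form.
Expand each to leading order near x = 1/3: numerator ~ (x - 1/3), denominator ~ 2·(x - 1/3).
The limit of the ratio is 1/2.

Final answer: 1/2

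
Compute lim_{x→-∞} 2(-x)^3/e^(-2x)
This is an ∞/∞ indeterminate form as x → -∞.
Compare growth rates of the dominant terms (exponentials ≫ polynomials ≫ logarithms), or apply L'Hôpital's rule; the quotient → 0.
Limit = 0.

Final answer: 0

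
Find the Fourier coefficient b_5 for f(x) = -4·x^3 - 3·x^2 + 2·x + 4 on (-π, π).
b_5 = (1/π) ∫_{-π}^{π} f(x)·sin(5x) dx.
Evaluate the integral (use parity and integration by parts as needed): b_5 = 148/125 - 8·π^2/5.

Final answer: 148/125 - 8·π^2/5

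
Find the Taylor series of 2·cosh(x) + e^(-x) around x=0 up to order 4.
x^4/8 - x^3/6 + 3·x^2/2 - x + 3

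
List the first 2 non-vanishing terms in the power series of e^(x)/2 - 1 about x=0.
x/2 - 1/2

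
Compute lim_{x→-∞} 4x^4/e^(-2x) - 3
The quotient is an ∞/∞ indeterminate form as x → -∞.
Compare growth rates of the dominant terms (exponentials ≫ polynomials ≫ logarithms), or apply L'Hôpital's rule; the quotient → 0.
Adding the constant: 0 - 3 = -3. Limit = -3.

Final answer: -3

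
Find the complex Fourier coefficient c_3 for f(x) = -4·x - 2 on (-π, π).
Compute the real Fourier coefficients first: a_3 = 0, b_3 = -8/3.
Then c_3 = (a_3 − i·b_3)/2 = 4·i/3.

Final answer: 4·i/3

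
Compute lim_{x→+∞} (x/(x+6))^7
As x → +∞: x/(x+6) = 1/(1 + 6/x) → 1, and the 7th power of a limit-1 base also → 1.
Limit = 1.

Final answer: 1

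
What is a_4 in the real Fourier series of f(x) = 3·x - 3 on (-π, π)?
a_4 = (1/π) ∫_{-π}^{π} f(x)·cos(4x) dx.
Evaluate the integral (use parity and integration by parts as needed): a_4 = 0.

Final answer: 0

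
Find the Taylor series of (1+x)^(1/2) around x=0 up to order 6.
-21·x^6/1024 + 7·x^5/256 - 5·x^4/128 + x^3/16 - x^2/8 + x/2 + 1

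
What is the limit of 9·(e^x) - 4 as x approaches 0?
Direct substitution at x = 0 gives 5.

Final answer: 5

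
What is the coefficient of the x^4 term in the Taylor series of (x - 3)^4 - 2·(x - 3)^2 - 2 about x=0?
Expand to order 4: (x - 3)^4 - 2·(x - 3)^2 - 2 = x^4 - 12·x^3 + 52·x^2 - 96·x + 61 + O(x^5).
The coefficient of x^4 is 1.

Final answer: 1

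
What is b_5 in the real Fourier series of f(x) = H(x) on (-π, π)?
b_5 = (1/π) ∫_{-π}^{π} f(x)·sin(5x) dx.
Evaluate the integral (use parity and integration by parts as needed): b_5 = 2/(5·π).

Final answer: 2/(5·π)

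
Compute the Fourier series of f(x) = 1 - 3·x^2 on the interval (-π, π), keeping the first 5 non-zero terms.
12·cos(x) - 3·cos(2·x) + 4·cos(3·x)/3 - 3·cos(4·x)/4 - π^2 + 1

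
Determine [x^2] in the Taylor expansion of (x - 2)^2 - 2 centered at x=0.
Expand to order 2: (x - 2)^2 - 2 = x^2 - 4·x + 2 + O(x^3).
The coefficient of x^2 is 1.

Final answer: 1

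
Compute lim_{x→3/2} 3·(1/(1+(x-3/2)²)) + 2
Direct substitution at x = 3/2 gives 5.

Final answer: 5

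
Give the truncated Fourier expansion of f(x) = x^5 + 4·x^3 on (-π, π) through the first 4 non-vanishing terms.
(-32·π^2 + 192 + 2·π^4)·sin(x) + (-π^4 - 3/2 + π^2)·sin(2·x) + (-64/81 + 32·π^2/27 + 2·π^4/3)·sin(3·x) + (-π^4/2 - 11·π^2/8 + 33/64)·sin(4·x)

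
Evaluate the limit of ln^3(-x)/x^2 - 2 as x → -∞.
The quotient is an ∞/∞ indeterminate form as x → -∞.
Compare growth rates of the dominant terms (exponentials ≫ polynomials ≫ logarithms), or apply L'Hôpital's rule; the quotient → 0.
Adding the constant: 0 - 2 = -2. Limit = -2.

Final answer: -2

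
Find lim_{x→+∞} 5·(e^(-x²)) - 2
Evaluate the dominant behaviour as x → +∞; each term tends to a finite value or vanishes.
Limit = -2.

Final answer: -2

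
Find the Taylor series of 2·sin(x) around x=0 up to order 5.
x^5/60 - x^3/3 + 2·x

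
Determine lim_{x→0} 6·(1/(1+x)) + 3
Direct substitution at x = 0 gives 9.

Final answer: 9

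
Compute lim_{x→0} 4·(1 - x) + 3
Direct substitution at x = 0 gives 7.

Final answer: 7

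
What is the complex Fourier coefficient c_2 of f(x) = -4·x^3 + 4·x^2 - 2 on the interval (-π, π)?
Compute the real Fourier coefficients first: a_2 = 4, b_2 = -6 + 4·π^2.
Then c_2 = (a_2 − i·b_2)/2 = 2 - 2·i·π^2 + 3·i.

Final answer: 2 - 2·i·π^2 + 3·i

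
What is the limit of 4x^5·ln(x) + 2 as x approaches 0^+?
The product is a 0·∞ indeterminate form at x → 0⁺.
Rewrite the product as 4·ln(x) / x^(-5) and apply L'Hôpital, or use the standard hierarchy x^(-5) ≫ |ln x| as x → 0⁺.
The indeterminate product → 0, so the limit = 2.

Final answer: 2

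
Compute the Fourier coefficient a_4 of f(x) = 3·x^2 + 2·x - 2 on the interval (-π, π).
a_4 = (1/π) ∫_{-π}^{π} f(x)·cos(4x) dx.
Evaluate the integral (use parity and integration by parts as needed): a_4 = 3/4.

Final answer: 3/4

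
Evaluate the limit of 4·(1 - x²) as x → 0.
Direct substitution at x = 0 gives 4.

Final answer: 4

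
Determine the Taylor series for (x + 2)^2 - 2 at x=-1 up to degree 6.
-1 + 2·(x + 1) + (x + 1)^2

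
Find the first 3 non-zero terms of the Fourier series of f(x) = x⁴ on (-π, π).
(48 - 8·π^2)·cos(x) + (-3 + 2·π^2)·cos(2·x) + π^4/5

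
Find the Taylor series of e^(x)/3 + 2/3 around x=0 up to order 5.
x^5/360 + x^4/72 + x^3/18 + x^2/6 + x/3 + 1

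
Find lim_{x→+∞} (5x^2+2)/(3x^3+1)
This is an ∞/∞ indeterminate form as x → +∞.
Divide numerator and denominator by x^3 and let the lower-order terms vanish; the numerator's degree 2 is below the denominator's degree 3, so the quotient → 0.
Limit = 0.

Final answer: 0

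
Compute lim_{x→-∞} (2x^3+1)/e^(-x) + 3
The quotient is an ∞/∞ indeterminate form as x → -∞.
Compare growth rates of the dominant terms (exponentials ≫ polynomials ≫ logarithms), or apply L'Hôpital's rule; the quotient → 0.
Adding the constant: 0 + 3 = 3. Limit = 3.

Final answer: 3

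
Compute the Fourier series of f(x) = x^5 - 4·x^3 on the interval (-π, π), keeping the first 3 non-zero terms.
(-48·π^2 + 2·π^4 + 288)·sin(x) + (-π^4 - 27/2 + 9·π^2)·sin(2·x) + (-112·π^2/27 + 224/81 + 2·π^4/3)·sin(3·x)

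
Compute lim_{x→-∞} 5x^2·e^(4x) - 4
The product is a 0·∞ indeterminate form at x → -∞.
Rewrite the product as 5x^2 / e^(-4x) (an ∞/∞ form) and apply L'Hôpital, or use the standard hierarchy e^(4|x|) ≫ |x^2| as x → -∞.
The indeterminate product → 0, so the limit = -4.

Final answer: -4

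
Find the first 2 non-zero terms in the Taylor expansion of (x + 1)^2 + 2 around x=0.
2·x + 3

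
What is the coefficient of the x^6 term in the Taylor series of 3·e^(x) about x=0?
Expand to order 6: 3·e^(x) = x^6/240 + x^5/40 + x^4/8 + x^3/2 + 3·x^2/2 + 3·x + 3 + O(x^7).
The coefficient of x^6 is 1/240.

Final answer: 1/240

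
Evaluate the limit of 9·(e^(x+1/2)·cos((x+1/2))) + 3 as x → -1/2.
Direct substitution at x = -1/2 gives 12.

Final answer: 12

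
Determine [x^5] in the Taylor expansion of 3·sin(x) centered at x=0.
Expand to order 5: 3·sin(x) = x^5/40 - x^3/2 + 3·x + O(x^6).
The coefficient of x^5 is 1/40.

Final answer: 1/40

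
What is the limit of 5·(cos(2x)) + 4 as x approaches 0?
Direct substitution at x = 0 gives 9.

Final answer: 9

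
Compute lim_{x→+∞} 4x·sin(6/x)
As x → +∞: let u = 6/x → 0⁺; then 4·x·sin(6/x) = 4·6·sin(u)/u → 4·6·1 = 24.
Limit = 24.

Final answer: 24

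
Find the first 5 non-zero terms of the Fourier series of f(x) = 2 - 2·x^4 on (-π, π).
(-96 + 16·π^2)·cos(x) + (6 - 4·π^2)·cos(2·x) + (-32/27 + 16·π^2/9)·cos(3·x) + (3/8 - π^2)·cos(4·x) - 2·π^4/5 + 2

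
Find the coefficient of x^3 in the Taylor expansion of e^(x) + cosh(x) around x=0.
Expand to order 3: e^(x) + cosh(x) = x^3/6 + x^2 + x + 2 + O(x^4).
The coefficient of x^3 is 1/6.

Final answer: 1/6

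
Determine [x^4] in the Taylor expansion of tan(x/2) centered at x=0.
Expand to order 4: tan(x/2) = x^3/24 + x/2 + O(x^5).
The coefficient of x^4 is 0.

Final answer: 0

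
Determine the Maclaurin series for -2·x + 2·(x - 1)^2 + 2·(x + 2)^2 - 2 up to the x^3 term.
4·x^2 + 2·x + 8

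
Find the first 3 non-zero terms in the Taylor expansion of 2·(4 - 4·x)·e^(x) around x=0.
-8·x^3/3 - 4·x^2 + 8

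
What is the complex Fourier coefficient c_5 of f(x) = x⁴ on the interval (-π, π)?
Compute the real Fourier coefficients first: a_5 = 48/625 - 8·π^2/25, b_5 = 0.
Then c_5 = (a_5 − i·b_5)/2 = 24/625 - 4·π^2/25.

Final answer: 24/625 - 4·π^2/25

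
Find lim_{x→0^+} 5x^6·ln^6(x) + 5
The product is a 0·∞ indeterminate form at x → 0⁺.
Rewrite the product as 5·ln^6(x) / x^(-6) and apply L'Hôpital, or use the standard hierarchy x^(-6) ≫ |ln x|^6 as x → 0⁺.
The indeterminate product → 0, so the limit = 5.

Final answer: 5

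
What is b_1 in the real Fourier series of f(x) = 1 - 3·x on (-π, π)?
b_1 = (1/π) ∫_{-π}^{π} f(x)·sin(1x) dx.
Evaluate the integral (use parity and integration by parts as needed): b_1 = -6.

Final answer: -6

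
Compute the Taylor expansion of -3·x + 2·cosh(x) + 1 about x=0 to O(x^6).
x^4/12 + x^2 - 3·x + 3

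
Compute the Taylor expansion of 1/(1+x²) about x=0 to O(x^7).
-x^6 + x^4 - x^2 + 1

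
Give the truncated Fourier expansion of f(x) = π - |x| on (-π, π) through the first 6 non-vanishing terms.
4·cos(x)/π + 4·cos(3·x)/(9·π) + 4·cos(5·x)/(25·π) + 4·cos(7·x)/(49·π) + 4·cos(9·x)/(81·π) + π/2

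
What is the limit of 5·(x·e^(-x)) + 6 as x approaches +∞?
Evaluate the dominant behaviour as x → +∞; each term tends to a finite value or vanishes.
Limit = 6.

Final answer: 6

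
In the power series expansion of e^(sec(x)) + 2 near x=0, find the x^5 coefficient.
Expand to order 5: e^(sec(x)) + 2 = e·x^4/3 + e·x^2/2 + 2 + e + O(x^6).
The coefficient of x^5 is 0.

Final answer: 0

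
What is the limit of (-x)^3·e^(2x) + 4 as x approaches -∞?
The product is a 0·∞ indeterminate form at x → -∞.
Rewrite the product as (-x)^3 / e^(-2x) (an ∞/∞ form) and apply L'Hôpital, or use the standard hierarchy e^(2|x|) ≫ |(-x)^3| as x → -∞.
The indeterminate product → 0, so the limit = 4.

Final answer: 4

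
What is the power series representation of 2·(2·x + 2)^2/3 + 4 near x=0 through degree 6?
8·x^2/3 + 16·x/3 + 20/3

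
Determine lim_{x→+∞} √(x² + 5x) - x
This is an ∞ − ∞ indeterminate form.
Multiply and divide by the conjugate √(x²+5x) + x; the x² terms cancel, leaving (5x)/(√(x²+5x)+x) → 5/2.
Limit = 5/2.

Final answer: 5/2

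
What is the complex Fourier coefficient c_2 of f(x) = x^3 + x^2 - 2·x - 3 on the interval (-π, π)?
Compute the real Fourier coefficients first: a_2 = 1, b_2 = 7/2 - π^2.
Then c_2 = (a_2 − i·b_2)/2 = 1/2 - 7·i/4 + i·π^2/2.

Final answer: 1/2 - 7·i/4 + i·π^2/2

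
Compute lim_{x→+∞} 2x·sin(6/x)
As x → +∞: let u = 6/x → 0⁺; then 2·x·sin(6/x) = 2·6·sin(u)/u → 2·6·1 = 12.
Limit = 12.

Final answer: 12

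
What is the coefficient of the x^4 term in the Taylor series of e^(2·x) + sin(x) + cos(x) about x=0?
Expand to order 4: e^(2·x) + sin(x) + cos(x) = 17·x^4/24 + 7·x^3/6 + 3·x^2/2 + 3·x + 2 + O(x^5).
The coefficient of x^4 is 17/24.

Final answer: 17/24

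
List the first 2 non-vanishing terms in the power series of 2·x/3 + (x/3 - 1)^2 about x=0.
x^2/9 + 1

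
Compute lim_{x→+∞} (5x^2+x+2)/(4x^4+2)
This is an ∞/∞ indeterminate form as x → +∞.
Divide numerator and denominator by x^4 and let the lower-order terms vanish; the numerator's degree 2 is below the denominator's degree 4, so the quotient → 0.
Limit = 0.

Final answer: 0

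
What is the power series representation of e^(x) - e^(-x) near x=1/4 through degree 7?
(-1 + e^(1/2))·e^(-1/4) + (1 + e^(1/2))·e^(-1/4)·(x - 1/4) + (-1 + e^(1/2))·e^(-1/4)·(x - 1/4)^2/2 + (1 + e^(1/2))·e^(-1/4)·(x - 1/4)^3/6 + (-1 + e^(1/2))·e^(-1/4)·(x - 1/4)^4/24 + (1 + e^(1/2))·e^(-1/4)·(x - 1/4)^5/120 + (-1 + e^(1/2))·e^(-1/4)·(x - 1/4)^6/720 + (1 + e^(1/2))·e^(-1/4)·(x - 1/4)^7/5040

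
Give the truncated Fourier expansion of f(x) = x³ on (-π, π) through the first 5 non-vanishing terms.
(-12 + 2·π^2)·sin(x) + (3/2 - π^2)·sin(2·x) + (-4/9 + 2·π^2/3)·sin(3·x) + (3/16 - π^2/2)·sin(4·x) + (-12/125 + 2·π^2/5)·sin(5·x)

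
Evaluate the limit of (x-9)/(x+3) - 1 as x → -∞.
Evaluate the dominant behaviour as x → -∞; each term tends to a finite value or vanishes.
Limit = 0.

Final answer: 0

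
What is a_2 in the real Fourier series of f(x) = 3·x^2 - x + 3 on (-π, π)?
a_2 = (1/π) ∫_{-π}^{π} f(x)·cos(2x) dx.
Evaluate the integral (use parity and integration by parts as needed): a_2 = 3.

Final answer: 3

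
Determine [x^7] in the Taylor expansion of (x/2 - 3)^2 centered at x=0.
Expand to order 7: (x/2 - 3)^2 = x^2/4 - 3·x + 9 + O(x^8).
The coefficient of x^7 is 0.

Final answer: 0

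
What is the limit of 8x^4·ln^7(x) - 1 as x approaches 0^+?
The product is a 0·∞ indeterminate form at x → 0⁺.
Rewrite the product as 8·ln^7(x) / x^(-4) and apply L'Hôpital, or use the standard hierarchy x^(-4) ≫ |ln x|^7 as x → 0⁺.
The indeterminate product → 0, so the limit = -1.

Final answer: -1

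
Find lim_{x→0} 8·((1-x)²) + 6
Direct substitution at x = 0 gives 14.

Final answer: 14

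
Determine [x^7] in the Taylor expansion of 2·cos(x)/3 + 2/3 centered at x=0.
Expand to order 7: 2·cos(x)/3 + 2/3 = -x^6/1080 + x^4/36 - x^2/3 + 4/3 + O(x^8).
The coefficient of x^7 is 0.

Final answer: 0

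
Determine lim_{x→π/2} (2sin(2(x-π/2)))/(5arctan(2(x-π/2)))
Both numerator and denominator → 0 as x → π/2; this is a 0/0 indeterminate form.
Expand each to leading order near x = π/2: numerator ~ 4·(x - π/2), denominator ~ 10·(x - π/2).
The limit of the ratio is 2/5.

Final answer: 2/5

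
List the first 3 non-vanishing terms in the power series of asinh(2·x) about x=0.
12·x^5/5 - 4·x^3/3 + 2·x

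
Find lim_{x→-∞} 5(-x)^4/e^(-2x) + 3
The quotient is an ∞/∞ indeterminate form as x → -∞.
Compare growth rates of the dominant terms (exponentials ≫ polynomials ≫ logarithms), or apply L'Hôpital's rule; the quotient → 0.
Adding the constant: 0 + 3 = 3. Limit = 3.

Final answer: 3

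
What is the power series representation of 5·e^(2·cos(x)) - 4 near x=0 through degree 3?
-5·x^2·e^(2) - 4 + 5·e^(2)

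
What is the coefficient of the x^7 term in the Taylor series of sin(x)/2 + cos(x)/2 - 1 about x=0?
Expand to order 7: sin(x)/2 + cos(x)/2 - 1 = -x^7/10080 - x^6/1440 + x^5/240 + x^4/48 - x^3/12 - x^2/4 + x/2 - 1/2 + O(x^8).
The coefficient of x^7 is -1/10080.

Final answer: -1/10080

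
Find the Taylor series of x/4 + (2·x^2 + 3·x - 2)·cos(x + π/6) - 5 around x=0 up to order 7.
x^7·(-43/5040 - √(3)/480) + x^6·(-1/80 + 31·√(3)/720) + x^5·(√(3)/16 + 7/40) + x^4·(1/4 - 13·√(3)/24) + x^3·(-3·√(3)/4 - 7/6) + x^2·(-3/2 + 3·√(3)/2) + x·(5/4 + 3·√(3)/2) - 5 - √(3)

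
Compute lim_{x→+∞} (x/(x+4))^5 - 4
As x → +∞: x/(x+4) = 1/(1 + 4/x) → 1, and the 5th power of a limit-1 base also → 1; with the additive constant, 1 - 4 = -3.
Limit = -3.

Final answer: -3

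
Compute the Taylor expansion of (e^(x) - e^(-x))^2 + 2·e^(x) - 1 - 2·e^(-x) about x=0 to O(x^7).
8·x^6/45 + x^5/30 + 4·x^4/3 + 2·x^3/3 + 4·x^2 + 4·x - 1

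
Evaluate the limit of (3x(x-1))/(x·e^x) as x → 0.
Both numerator and denominator → 0 as x → 0; this is a 0/0 indeterminate form.
Expand each to leading order near x = 0: numerator ~ -3·x, denominator ~ x.
The limit of the ratio is -3.

Final answer: -3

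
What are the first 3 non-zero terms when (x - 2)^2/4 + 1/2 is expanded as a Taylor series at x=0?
x^2/4 - x + 3/2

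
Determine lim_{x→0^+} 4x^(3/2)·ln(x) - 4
The product is a 0·∞ indeterminate form at x → 0⁺.
Rewrite the product as 4·ln(x) / x^(-3/2) and apply L'Hôpital, or use the standard hierarchy x^(-3/2) ≫ |ln x| as x → 0⁺.
The indeterminate product → 0, so the limit = -4.

Final answer: -4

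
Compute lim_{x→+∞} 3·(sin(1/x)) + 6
Evaluate the dominant behaviour as x → +∞; each term tends to a finite value or vanishes.
Limit = 6.

Final answer: 6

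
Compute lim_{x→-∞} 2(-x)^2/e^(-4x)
This is an ∞/∞ indeterminate form as x → -∞.
Compare growth rates of the dominant terms (exponentials ≫ polynomials ≫ logarithms), or apply L'Hôpital's rule; the quotient → 0.
Limit = 0.

Final answer: 0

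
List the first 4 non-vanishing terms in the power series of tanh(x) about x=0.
-17·x^7/315 + 2·x^5/15 - x^3/3 + x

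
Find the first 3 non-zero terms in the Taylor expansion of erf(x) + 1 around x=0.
-2·x^3/(3·√(π)) + 2·x/√(π) + 1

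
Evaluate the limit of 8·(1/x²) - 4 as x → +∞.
Evaluate the dominant behaviour as x → +∞; each term tends to a finite value or vanishes.
Limit = -4.

Final answer: -4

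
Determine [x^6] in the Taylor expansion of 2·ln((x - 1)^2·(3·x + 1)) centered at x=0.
Expand to order 6: 2·ln((x - 1)^2·(3·x + 1)) = -731·x^6/3 + 482·x^5/5 - 83·x^4/2 + 50·x^3/3 - 11·x^2 + 2·x + O(x^7).
The coefficient of x^6 is -731/3.

Final answer: -731/3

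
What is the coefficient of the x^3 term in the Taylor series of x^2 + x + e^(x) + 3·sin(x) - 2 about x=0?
Expand to order 3: x^2 + x + e^(x) + 3·sin(x) - 2 = -x^3/3 + 3·x^2/2 + 5·x - 1 + O(x^4).
The coefficient of x^3 is -1/3.

Final answer: -1/3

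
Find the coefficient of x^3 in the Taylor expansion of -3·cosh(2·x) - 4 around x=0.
Expand to order 3: -3·cosh(2·x) - 4 = -6·x^2 - 7 + O(x^4).
The coefficient of x^3 is 0.

Final answer: 0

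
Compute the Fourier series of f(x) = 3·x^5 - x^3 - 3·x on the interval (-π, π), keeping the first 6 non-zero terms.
(-122·π^2 + 6·π^4 + 726)·sin(x) + (-3·π^4 - 21 + 16·π^2)·sin(2·x) + (-46·π^2/9 + 38/27 + 2·π^4)·sin(3·x) + (-3·π^4/2 + 39/64 + 19·π^2/8)·sin(4·x) + (-34·π^2/25 - 546/625 + 6·π^4/5)·sin(5·x) + (-π^4 + 23/27 + 8·π^2/9)·sin(6·x)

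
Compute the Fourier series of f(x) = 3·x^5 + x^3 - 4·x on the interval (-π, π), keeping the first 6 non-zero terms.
(-118·π^2 + 6·π^4 + 700)·sin(x) + (-3·π^4 - 17 + 14·π^2)·sin(2·x) + (-34·π^2/9 - 4/27 + 2·π^4)·sin(3·x) + (-3·π^4/2 + 95/64 + 11·π^2/8)·sin(4·x) + (-14·π^2/25 - 916/625 + 6·π^4/5)·sin(5·x) + (-π^4 + 35/27 + 2·π^2/9)·sin(6·x)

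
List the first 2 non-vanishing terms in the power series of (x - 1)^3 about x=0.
3·x - 1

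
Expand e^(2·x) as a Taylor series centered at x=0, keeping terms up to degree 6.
4·x^6/45 + 4·x^5/15 + 2·x^4/3 + 4·x^3/3 + 2·x^2 + 2·x + 1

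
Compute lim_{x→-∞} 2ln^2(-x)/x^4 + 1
The quotient is an ∞/∞ indeterminate form as x → -∞.
Compare growth rates of the dominant terms (exponentials ≫ polynomials ≫ logarithms), or apply L'Hôpital's rule; the quotient → 0.
Adding the constant: 0 + 1 = 1. Limit = 1.

Final answer: 1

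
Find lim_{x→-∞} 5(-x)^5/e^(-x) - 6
The quotient is an ∞/∞ indeterminate form as x → -∞.
Compare growth rates of the dominant terms (exponentials ≫ polynomials ≫ logarithms), or apply L'Hôpital's rule; the quotient → 0.
Adding the constant: 0 - 6 = -6. Limit = -6.

Final answer: -6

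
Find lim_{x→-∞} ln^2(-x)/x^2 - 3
The quotient is an ∞/∞ indeterminate form as x → -∞.
Compare growth rates of the dominant terms (exponentials ≫ polynomials ≫ logarithms), or apply L'Hôpital's rule; the quotient → 0.
Adding the constant: 0 - 3 = -3. Limit = -3.

Final answer: -3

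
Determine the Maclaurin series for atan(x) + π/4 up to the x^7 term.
-x^7/7 + x^5/5 - x^3/3 + x + π/4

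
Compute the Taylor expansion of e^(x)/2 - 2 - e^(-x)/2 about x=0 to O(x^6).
x^5/120 + x^3/6 + x - 2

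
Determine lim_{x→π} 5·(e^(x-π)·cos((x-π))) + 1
Direct substitution at x = π gives 6.

Final answer: 6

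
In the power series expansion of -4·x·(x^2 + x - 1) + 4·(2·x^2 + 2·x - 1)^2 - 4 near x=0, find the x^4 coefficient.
Expand to order 4: -4·x·(x^2 + x - 1) + 4·(2·x^2 + 2·x - 1)^2 - 4 = 16·x^4 + 28·x^3 - 4·x^2 - 12·x + O(x^5).
The coefficient of x^4 is 16.

Final answer: 16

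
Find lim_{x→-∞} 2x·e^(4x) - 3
The product is a 0·∞ indeterminate form at x → -∞.
Rewrite the product as 2x / e^(-4x) (an ∞/∞ form) and apply L'Hôpital, or use the standard hierarchy e^(4|x|) ≫ |x| as x → -∞.
The indeterminate product → 0, so the limit = -3.

Final answer: -3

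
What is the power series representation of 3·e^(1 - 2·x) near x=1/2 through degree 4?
3 - 6·(x - 1/2) + 6·(x - 1/2)^2 - 4·(x - 1/2)^3 + 2·(x - 1/2)^4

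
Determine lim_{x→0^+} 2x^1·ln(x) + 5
The product is a 0·∞ indeterminate form at x → 0⁺.
Rewrite the product as 2·ln(x) / x^(-1) and apply L'Hôpital, or use the standard hierarchy x^(-1) ≫ |ln x| as x → 0⁺.
The indeterminate product → 0, so the limit = 5.

Final answer: 5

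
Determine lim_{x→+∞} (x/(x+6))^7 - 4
As x → +∞: x/(x+6) = 1/(1 + 6/x) → 1, and the 7th power of a limit-1 base also → 1; with the additive constant, 1 - 4 = -3.
Limit = -3.

Final answer: -3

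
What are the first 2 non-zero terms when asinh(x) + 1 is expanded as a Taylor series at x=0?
x + 1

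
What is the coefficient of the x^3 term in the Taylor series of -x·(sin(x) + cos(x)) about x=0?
Expand to order 3: -x·(sin(x) + cos(x)) = x^3/2 - x^2 - x + O(x^4).
The coefficient of x^3 is 1/2.

Final answer: 1/2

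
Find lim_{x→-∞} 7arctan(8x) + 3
Evaluate the dominant behaviour as x → -∞; each term tends to a finite value or vanishes.
Limit = 3 - 7·π/2.

Final answer: 3 - 7·π/2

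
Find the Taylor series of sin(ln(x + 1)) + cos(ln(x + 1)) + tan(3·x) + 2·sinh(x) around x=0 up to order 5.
98·x^5/3 - 5·x^4/12 + 10·x^3 - x^2 + 6·x + 1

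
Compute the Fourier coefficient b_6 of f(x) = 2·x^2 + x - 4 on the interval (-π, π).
b_6 = (1/π) ∫_{-π}^{π} f(x)·sin(6x) dx.
Evaluate the integral (use parity and integration by parts as needed): b_6 = -1/3.

Final answer: -1/3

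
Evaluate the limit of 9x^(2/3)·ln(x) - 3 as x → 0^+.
The product is a 0·∞ indeterminate form at x → 0⁺.
Rewrite the product as 9·ln(x) / x^(-2/3) and apply L'Hôpital, or use the standard hierarchy x^(-2/3) ≫ |ln x| as x → 0⁺.
The indeterminate product → 0, so the limit = -3.

Final answer: -3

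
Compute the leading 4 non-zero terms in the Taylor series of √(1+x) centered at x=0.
x^3/16 - x^2/8 + x/2 + 1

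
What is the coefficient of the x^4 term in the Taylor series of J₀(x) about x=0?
Expand to order 4: J₀(x) = x^4/64 - x^2/4 + 1 + O(x^5).
The coefficient of x^4 is 1/64.

Final answer: 1/64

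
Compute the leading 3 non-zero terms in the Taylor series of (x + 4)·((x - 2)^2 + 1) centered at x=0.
x^3 - 11·x + 20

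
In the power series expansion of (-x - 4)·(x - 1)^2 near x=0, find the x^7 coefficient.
Expand to order 7: (-x - 4)·(x - 1)^2 = -x^3 - 2·x^2 + 7·x - 4 + O(x^8).
The coefficient of x^7 is 0.

Final answer: 0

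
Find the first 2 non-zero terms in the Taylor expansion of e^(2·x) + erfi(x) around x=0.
x·(2/√(π) + 2) + 1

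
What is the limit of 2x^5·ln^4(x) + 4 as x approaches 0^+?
The product is a 0·∞ indeterminate form at x → 0⁺.
Rewrite the product as 2·ln^4(x) / x^(-5) and apply L'Hôpital, or use the standard hierarchy x^(-5) ≫ |ln x|^4 as x → 0⁺.
The indeterminate product → 0, so the limit = 4.

Final answer: 4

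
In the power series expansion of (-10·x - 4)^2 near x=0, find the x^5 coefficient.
Expand to order 5: (-10·x - 4)^2 = 100·x^2 + 80·x + 16 + O(x^6).
The coefficient of x^5 is 0.

Final answer: 0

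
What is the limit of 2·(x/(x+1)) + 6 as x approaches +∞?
Evaluate the dominant behaviour as x → +∞; each term tends to a finite value or vanishes.
Limit = 8.

Final answer: 8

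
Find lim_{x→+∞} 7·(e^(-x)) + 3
Evaluate the dominant behaviour as x → +∞; each term tends to a finite value or vanishes.
Limit = 3.

Final answer: 3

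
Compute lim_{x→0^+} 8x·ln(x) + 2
The product is a 0·∞ indeterminate form at x → 0⁺.
Rewrite the product as 8·ln(x) / x^(-1) and apply L'Hôpital, or use the standard hierarchy x^(-1) ≫ |ln x| as x → 0⁺.
The indeterminate product → 0, so the limit = 2.

Final answer: 2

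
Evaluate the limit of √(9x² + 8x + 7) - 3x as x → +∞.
As x → +∞: multiply by the conjugate to get (8x+7)/(√(9x²+8x+7)+3x); the denominator ~ 6x, so the limit is 8/6 = 4/3.
Limit = 4/3.

Final answer: 4/3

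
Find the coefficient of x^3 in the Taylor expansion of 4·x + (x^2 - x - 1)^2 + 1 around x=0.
Expand to order 3: 4·x + (x^2 - x - 1)^2 + 1 = -2·x^3 - x^2 + 6·x + 2 + O(x^4).
The coefficient of x^3 is -2.

Final answer: -2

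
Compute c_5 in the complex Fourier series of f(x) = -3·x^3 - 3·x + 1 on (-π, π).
Compute the real Fourier coefficients first: a_5 = 0, b_5 = -6·π^2/5 - 114/125.
Then c_5 = (a_5 − i·b_5)/2 = 57·i/125 + 3·i·π^2/5.

Final answer: 57·i/125 + 3·i·π^2/5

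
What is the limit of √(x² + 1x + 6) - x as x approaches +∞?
This is an ∞ − ∞ indeterminate form.
Multiply and divide by the conjugate √(x²+1x + 6) + x; the x² terms cancel, leaving (1x + 6)/(√(x²+1x + 6)+x) → 1/2.
Limit = 1/2.

Final answer: 1/2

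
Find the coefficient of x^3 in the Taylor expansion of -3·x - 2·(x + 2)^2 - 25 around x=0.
Expand to order 3: -3·x - 2·(x + 2)^2 - 25 = -2·x^2 - 11·x - 33 + O(x^4).
The coefficient of x^3 is 0.

Final answer: 0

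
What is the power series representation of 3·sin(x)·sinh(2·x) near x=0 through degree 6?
11·x^6/60 + 3·x^4 + 6·x^2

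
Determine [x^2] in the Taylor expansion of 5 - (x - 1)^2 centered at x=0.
Expand to order 2: 5 - (x - 1)^2 = -x^2 + 2·x + 4 + O(x^3).
The coefficient of x^2 is -1.

Final answer: -1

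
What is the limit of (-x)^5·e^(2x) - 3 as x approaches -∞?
The product is a 0·∞ indeterminate form at x → -∞.
Rewrite the product as (-x)^5 / e^(-2x) (an ∞/∞ form) and apply L'Hôpital, or use the standard hierarchy e^(2|x|) ≫ |(-x)^5| as x → -∞.
The indeterminate product → 0, so the limit = -3.

Final answer: -3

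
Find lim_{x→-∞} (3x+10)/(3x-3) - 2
Evaluate the dominant behaviour as x → -∞; each term tends to a finite value or vanishes.
Limit = -1.

Final answer: -1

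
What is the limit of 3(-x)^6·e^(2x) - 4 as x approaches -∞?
The product is a 0·∞ indeterminate form at x → -∞.
Rewrite the product as 3(-x)^6 / e^(-2x) (an ∞/∞ form) and apply L'Hôpital, or use the standard hierarchy e^(2|x|) ≫ |(-x)^6| as x → -∞.
The indeterminate product → 0, so the limit = -4.

Final answer: -4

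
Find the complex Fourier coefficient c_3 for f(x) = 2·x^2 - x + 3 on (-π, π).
Compute the real Fourier coefficients first: a_3 = -8/9, b_3 = -2/3.
Then c_3 = (a_3 − i·b_3)/2 = -4/9 + i/3.

Final answer: -4/9 + i/3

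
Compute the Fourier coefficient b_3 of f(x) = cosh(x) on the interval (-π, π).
b_3 = (1/π) ∫_{-π}^{π} f(x)·sin(3x) dx.
Evaluate the integral (use parity and integration by parts as needed): b_3 = 0.

Final answer: 0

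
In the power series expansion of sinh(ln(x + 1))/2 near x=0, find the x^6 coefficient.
Expand to order 6: sinh(ln(x + 1))/2 = -x^6/4 + x^5/4 - x^4/4 + x^3/4 - x^2/4 + x/2 + O(x^7).
The coefficient of x^6 is -1/4.

Final answer: -1/4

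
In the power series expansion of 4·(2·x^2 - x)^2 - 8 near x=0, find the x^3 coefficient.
Expand to order 3: 4·(2·x^2 - x)^2 - 8 = -16·x^3 + 4·x^2 - 8 + O(x^4).
The coefficient of x^3 is -16.

Final answer: -16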